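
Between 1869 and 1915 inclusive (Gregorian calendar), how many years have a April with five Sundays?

13

April has 30 days; it has five Sundays when Sunday falls among the first (month-length − 28) days — i.e. when April 1 is one of Sunday/Saturday.
April 1 by year: 1869:Thu 1870:Fri 1871:Sat✓ 1872:Mon 1873:Tue 1874:Wed 1875:Thu 1876:Sat✓ 1877:Sun✓ 1878:Mon 1879:Tue 1880:Thu 1881:Fri 1882:Sat✓ 1883:Sun✓ …(17 more)… 1901:Mon 1902:Tue 1903:Wed 1904:Fri 1905:Sat✓ 1906:Sun✓ 1907:Mon 1908:Wed 1909:Thu 1910:Fri 1911:Sat✓ 1912:Mon 1913:Tue 1914:Wed 1915:Thu
Years with five Sundays: 1871, 1876, 1877, 1882, 1883, 1888, 1893, 1894, 1899, 1900, 1905, 1906, 1911 → 13.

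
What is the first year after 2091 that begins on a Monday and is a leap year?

2120

Jan 1 advances by 2 weekdays after a leap year and by 1 after a common year.
2091: Jan 1 is Monday.
2092: Tuesday (leap)
2093: Thursday
2094: Friday
2095: Saturday
2096: Sunday (leap)
2097: Tuesday
2098: Wednesday
2099: Thursday
2100: Friday
2101: Saturday
2102: Sunday
2103: Monday
2104: Tuesday (leap)
2105: Thursday
2106: Friday
2107: Saturday
2108: Sunday (leap)
2109: Tuesday
2110: Wednesday
2111: Thursday
2112: Friday (leap)
2113: Sunday
2114: Monday
2115: Tuesday
2116: Wednesday (leap)
2117: Friday
2118: Saturday
2119: Sunday
2120: Monday (leap)
2120 begins on a Monday and is a leap year.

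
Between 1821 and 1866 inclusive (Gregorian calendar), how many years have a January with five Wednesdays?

January has 31 days; it has five Wednesdays when Wednesday falls among the first (month-length − 28) days — i.e. when January 1 is one of Wednesday/Tuesday/Monday.
January 1 by year: 1821:Mon✓ 1822:Tue✓ 1823:Wed✓ 1824:Thu 1825:Sat 1826:Sun 1827:Mon✓ 1828:Tue✓ 1829:Thu 1830:Fri 1831:Sat 1832:Sun 1833:Tue✓ 1834:Wed✓ 1835:Thu …(16 more)… 1852:Thu 1853:Sat 1854:Sun 1855:Mon✓ 1856:Tue✓ 1857:Thu 1858:Fri 1859:Sat 1860:Sun 1861:Tue✓ 1862:Wed✓ 1863:Thu 1864:Fri 1865:Sun 1866:Mon✓
Years with five Wednesdays: 1821, 1822, 1823, 1827, 1828, 1833, 1834, 1838, 1839, 1840, 1844, 1845, 1849, 1850, 1851, 1855, 1856, 1861, 1862, 1866 → 20.

20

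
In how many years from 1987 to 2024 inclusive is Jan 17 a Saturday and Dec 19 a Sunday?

1

Check each year's weekday for Jan 17 and Dec 19:
  1987: Sat/Sat  1988: Sun/Mon  1989: Tue/Tue  1990: Wed/Wed  1991: Thu/Thu  1992: Fri/Sat  1993: Sun/Sun  1994: Mon/Mon  1995: Tue/Tue  1996: Wed/Thu  1997: Fri/Fri  1998: Sat/Sat  1999: Sun/Sun  2000: Mon/Tue  …(10 more)…  2011: Mon/Mon  2012: Tue/Wed  2013: Thu/Thu  2014: Fri/Fri  2015: Sat/Sat  2016: Sun/Mon  2017: Tue/Tue  2018: Wed/Wed  2019: Thu/Thu  2020: Fri/Sat  2021: Sun/Sun  2022: Mon/Mon  2023: Tue/Tue  2024: Wed/Thu
Both conditions hold in: 2004 — 1.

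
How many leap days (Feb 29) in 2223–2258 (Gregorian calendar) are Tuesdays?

1

Leap years in 2223–2258: 9 of them.
Feb 29 weekday advances by 5 (mod 7) from one leap year to the next four years later (or differs when a century non-leap intervenes).
Leap-day weekdays: 2224:Sun 2228:Fri 2232:Wed 2236:Mon 2240:Sat 2244:Thu 2248:Tue✓ 2252:Sun 2256:Fri
Tuesday: 2248 → 1.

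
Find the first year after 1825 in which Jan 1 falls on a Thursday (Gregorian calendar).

Jan 1 advances by 2 weekdays after a leap year and by 1 after a common year.
1825: Jan 1 is Saturday.
1826: Sunday
1827: Monday
1828: Tuesday (leap)
1829: Thursday
1829 begins on a Thursday

1829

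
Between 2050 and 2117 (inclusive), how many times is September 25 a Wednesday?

Track September 25's weekday year by year (advancing +1, or +2 across a Feb 29):
  2050: Sun  2051: Mon (+1)  2052: Wed (+2) ✓  2053: Thu (+1)  2054: Fri (+1)
  2055: Sat (+1)  2056: Mon (+2)  2057: Tue (+1)  2058: Wed (+1) ✓  2059: Thu (+1)
  2060: Sat (+2)  2061: Sun (+1)  2062: Mon (+1)  2063: Tue (+1)  … (40 more years) …
  2104: Thu (+2)  2105: Fri (+1)  2106: Sat (+1)  2107: Sun (+1)  2108: Tue (+2)
  2109: Wed (+1) ✓  2110: Thu (+1)  2111: Fri (+1)  2112: Sun (+2)  2113: Mon (+1)
  2114: Tue (+1)  2115: Wed (+1) ✓  2116: Fri (+2)  2117: Sat (+1)
Wednesday years: 2052, 2058, 2069, 2075, 2080, 2086, 2097, 2109, 2115 — 9 in total.

9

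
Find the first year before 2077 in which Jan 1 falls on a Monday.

2074

Jan 1 advances by 2 weekdays after a leap year and by 1 after a common year.
2077: Jan 1 is Friday.
2076: Wednesday (leap)
2075: Tuesday
2074: Monday
2074 begins on a Monday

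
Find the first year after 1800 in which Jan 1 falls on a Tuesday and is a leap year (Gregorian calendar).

Jan 1 advances by 2 weekdays after a leap year and by 1 after a common year.
1800: Jan 1 is Wednesday.
1801: Thursday
1802: Friday
1803: Saturday
1804: Sunday (leap)
1805: Tuesday
1806: Wednesday
1807: Thursday
1808: Friday (leap)
1809: Sunday
1810: Monday
1811: Tuesday
1812: Wednesday (leap)
1813: Friday
1814: Saturday
1815: Sunday
1816: Monday (leap)
1817: Wednesday
1818: Thursday
1819: Friday
1820: Saturday (leap)
1821: Monday
1822: Tuesday
1823: Wednesday
1824: Thursday (leap)
1825: Saturday
1826: Sunday
1827: Monday
1828: Tuesday (leap)
1828 begins on a Tuesday and is a leap year.

1828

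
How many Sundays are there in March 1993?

March 1993 has 31 days and begins on Monday.
The first Sunday is March 7.
Sundays fall on 7, 14, 21, 28 — that's 4.

4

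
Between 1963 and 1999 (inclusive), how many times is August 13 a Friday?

Track August 13's weekday year by year (advancing +1, or +2 across a Feb 29):
  1963: Tue  1964: Thu (+2)  1965: Fri (+1) ✓  1966: Sat (+1)  1967: Sun (+1)
  1968: Tue (+2)  1969: Wed (+1)  1970: Thu (+1)  1971: Fri (+1) ✓  1972: Sun (+2)
  1973: Mon (+1)  1974: Tue (+1)  1975: Wed (+1)  1976: Fri (+2) ✓  … (9 more years) …
  1986: Wed (+1)  1987: Thu (+1)  1988: Sat (+2)  1989: Sun (+1)  1990: Mon (+1)
  1991: Tue (+1)  1992: Thu (+2)  1993: Fri (+1) ✓  1994: Sat (+1)  1995: Sun (+1)
  1996: Tue (+2)  1997: Wed (+1)  1998: Thu (+1)  1999: Fri (+1) ✓
Friday years: 1965, 1971, 1976, 1982, 1993, 1999 — 6 in total.

6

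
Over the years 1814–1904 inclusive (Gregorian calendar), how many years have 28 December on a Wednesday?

14

Track 28 December's weekday year by year (advancing +1, or +2 across a Feb 29):
  1814: Wed ✓  1815: Thu (+1)  1816: Sat (+2)  1817: Sun (+1)  1818: Mon (+1)
  1819: Tue (+1)  1820: Thu (+2)  1821: Fri (+1)  1822: Sat (+1)  1823: Sun (+1)
  1824: Tue (+2)  1825: Wed (+1) ✓  1826: Thu (+1)  1827: Fri (+1)  … (63 more years) …
  1891: Mon (+1)  1892: Wed (+2) ✓  1893: Thu (+1)  1894: Fri (+1)  1895: Sat (+1)
  1896: Mon (+2)  1897: Tue (+1)  1898: Wed (+1) ✓  1899: Thu (+1)  1900: Fri (+1)
  1901: Sat (+1)  1902: Sun (+1)  1903: Mon (+1)  1904: Wed (+2) ✓
Wednesday years: 1814, 1825, 1831, 1836, 1842, 1853, 1859, 1864, 1870, 1881, 1887, 1892, 1898, 1904 — 14 in total.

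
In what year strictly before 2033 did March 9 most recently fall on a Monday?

2026

From one year to the next, a fixed date's weekday advances by 1, or by 2 when a Feb 29 lies between the two dates.
2033: March 9 is Wednesday.
2032: Tuesday (−1)
2031: Sunday (−2)
2030: Saturday (−1)
2029: Friday (−1)
2028: Thursday (−1)
2027: Tuesday (−2)
2026: Monday (−1)
March 9 falls on a Monday in 2026.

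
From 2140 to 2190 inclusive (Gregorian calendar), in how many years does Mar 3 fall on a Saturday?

Track Mar 3's weekday year by year (advancing +1, or +2 across a Feb 29):
  2140: Thu  2141: Fri (+1)  2142: Sat (+1) ✓  2143: Sun (+1)  2144: Tue (+2)
  2145: Wed (+1)  2146: Thu (+1)  2147: Fri (+1)  2148: Sun (+2)  2149: Mon (+1)
  2150: Tue (+1)  2151: Wed (+1)  2152: Fri (+2)  2153: Sat (+1) ✓  … (23 more years) …
  2177: Mon (+1)  2178: Tue (+1)  2179: Wed (+1)  2180: Fri (+2)  2181: Sat (+1) ✓
  2182: Sun (+1)  2183: Mon (+1)  2184: Wed (+2)  2185: Thu (+1)  2186: Fri (+1)
  2187: Sat (+1) ✓  2188: Mon (+2)  2189: Tue (+1)  2190: Wed (+1)
Saturday years: 2142, 2153, 2159, 2164, 2170, 2181, 2187 — 7 in total.

7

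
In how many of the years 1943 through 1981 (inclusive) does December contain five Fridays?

17

December has 31 days; it has five Fridays when Friday falls among the first (month-length − 28) days — i.e. when December 1 is one of Friday/Thursday/Wednesday.
December 1 by year: 1943:Wed✓ 1944:Fri✓ 1945:Sat 1946:Sun 1947:Mon 1948:Wed✓ 1949:Thu✓ 1950:Fri✓ 1951:Sat 1952:Mon 1953:Tue 1954:Wed✓ 1955:Thu✓ 1956:Sat 1957:Sun …(9 more)… 1967:Fri✓ 1968:Sun 1969:Mon 1970:Tue 1971:Wed✓ 1972:Fri✓ 1973:Sat 1974:Sun 1975:Mon 1976:Wed✓ 1977:Thu✓ 1978:Fri✓ 1979:Sat 1980:Mon 1981:Tue
Years with five Fridays: 1943, 1944, 1948, 1949, 1950, 1954, 1955, 1960, 1961, 1965, 1966, 1967, 1971, 1972, 1976, 1977, 1978 → 17.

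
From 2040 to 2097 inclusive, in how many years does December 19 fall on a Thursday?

9

Track December 19's weekday year by year (advancing +1, or +2 across a Feb 29):
  2040: Wed  2041: Thu (+1) ✓  2042: Fri (+1)  2043: Sat (+1)  2044: Mon (+2)
  2045: Tue (+1)  2046: Wed (+1)  2047: Thu (+1) ✓  2048: Sat (+2)  2049: Sun (+1)
  2050: Mon (+1)  2051: Tue (+1)  2052: Thu (+2) ✓  2053: Fri (+1)  … (30 more years) …
  2084: Tue (+2)  2085: Wed (+1)  2086: Thu (+1) ✓  2087: Fri (+1)  2088: Sun (+2)
  2089: Mon (+1)  2090: Tue (+1)  2091: Wed (+1)  2092: Fri (+2)  2093: Sat (+1)
  2094: Sun (+1)  2095: Mon (+1)  2096: Wed (+2)  2097: Thu (+1) ✓
Thursday years: 2041, 2047, 2052, 2058, 2069, 2075, 2080, 2086, 2097 — 9 in total.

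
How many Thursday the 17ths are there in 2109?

2

Check the 17th of each month of 2109: Jan 17: Thu, Feb 17: Sun, Mar 17: Sun, Apr 17: Wed, May 17: Fri, Jun 17: Mon, Jul 17: Wed, Aug 17: Sat, Sep 17: Tue, Oct 17: Thu, Nov 17: Sun, Dec 17: Tue.
Thursday occurs in January, October — 2 months.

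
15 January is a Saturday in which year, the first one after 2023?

2028

From one year to the next, a fixed date's weekday advances by 1, or by 2 when a Feb 29 lies between the two dates.
2023: January 15 is Sunday.
2024: Monday (+1)
2025: Wednesday (+2)
2026: Thursday (+1)
2027: Friday (+1)
2028: Saturday (+1)
15 January falls on a Saturday in 2028.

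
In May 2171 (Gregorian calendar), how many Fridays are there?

May 2171 has 31 days and begins on Wednesday.
The first Friday is May 3.
Fridays fall on 3, 10, 17, 24, 31 — that's 5.

5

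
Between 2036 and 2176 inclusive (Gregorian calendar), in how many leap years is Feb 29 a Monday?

Leap years in 2036–2176: 35 of them.
Feb 29 weekday advances by 5 (mod 7) from one leap year to the next four years later (or differs when a century non-leap intervenes).
Leap-day weekdays: 2036:Fri 2040:Wed 2044:Mon✓ 2048:Sat 2052:Thu 2056:Tue 2060:Sun 2064:Fri 2068:Wed 2072:Mon✓ 2076:Sat 2080:Thu 2084:Tue …(9 more)… 2128:Sun 2132:Fri 2136:Wed 2140:Mon✓ 2144:Sat 2148:Thu 2152:Tue 2156:Sun 2160:Fri 2164:Wed 2168:Mon✓ 2172:Sat 2176:Thu
Monday: 2044, 2072, 2112, 2140, 2168 → 5.

5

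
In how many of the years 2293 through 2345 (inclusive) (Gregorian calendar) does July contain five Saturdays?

July has 31 days; it has five Saturdays when Saturday falls among the first (month-length − 28) days — i.e. when July 1 is one of Saturday/Friday/Thursday.
July 1 by year: 2293:Sat✓ 2294:Sun 2295:Mon 2296:Wed 2297:Thu✓ 2298:Fri✓ 2299:Sat✓ 2300:Sun 2301:Mon 2302:Tue 2303:Wed 2304:Fri✓ 2305:Sat✓ 2306:Sun 2307:Mon …(23 more)… 2331:Wed 2332:Fri✓ 2333:Sat✓ 2334:Sun 2335:Mon 2336:Wed 2337:Thu✓ 2338:Fri✓ 2339:Sat✓ 2340:Mon 2341:Tue 2342:Wed 2343:Thu✓ 2344:Sat✓ 2345:Sun
Years with five Saturdays: 2293, 2297, 2298, 2299, 2304, 2305, 2309, 2310, 2311, 2315, 2316, 2320, 2321, 2322, 2326, 2327, 2332, 2333, 2337, 2338, 2339, 2343, 2344 → 23.

23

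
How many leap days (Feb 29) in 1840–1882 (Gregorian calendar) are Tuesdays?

2

Leap years in 1840–1882: 11 of them.
Feb 29 weekday advances by 5 (mod 7) from one leap year to the next four years later (or differs when a century non-leap intervenes).
Leap-day weekdays: 1840:Sat 1844:Thu 1848:Tue✓ 1852:Sun 1856:Fri 1860:Wed 1864:Mon 1868:Sat 1872:Thu 1876:Tue✓ 1880:Sun
Tuesday: 1848, 1876 → 2.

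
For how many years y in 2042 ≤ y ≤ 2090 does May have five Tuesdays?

May has 31 days; it has five Tuesdays when Tuesday falls among the first (month-length − 28) days — i.e. when May 1 is one of Tuesday/Monday/Sunday.
May 1 by year: 2042:Thu 2043:Fri 2044:Sun✓ 2045:Mon✓ 2046:Tue✓ 2047:Wed 2048:Fri 2049:Sat 2050:Sun✓ 2051:Mon✓ 2052:Wed 2053:Thu 2054:Fri 2055:Sat 2056:Mon✓ …(19 more)… 2076:Fri 2077:Sat 2078:Sun✓ 2079:Mon✓ 2080:Wed 2081:Thu 2082:Fri 2083:Sat 2084:Mon✓ 2085:Tue✓ 2086:Wed 2087:Thu 2088:Sat 2089:Sun✓ 2090:Mon✓
Years with five Tuesdays: 2044, 2045, 2046, 2050, 2051, 2056, 2057, 2061, 2062, 2063, 2067, 2068, 2072, 2073, 2074, 2078, 2079, 2084, 2085, 2089, 2090 → 21.

21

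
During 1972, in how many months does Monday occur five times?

4

A month of length L has five Mondays iff its first Monday is on day ≤ L−28 (so day 1–3 in a 31-day month, 1–2 in a 30-day month, day 1 in a leap February).
Checking each month of 1972: Jan starts Sat (31d) ✓; Feb starts Tue (29d); Mar starts Wed (31d); Apr starts Sat (30d); May starts Mon (31d) ✓; Jun starts Thu (30d); Jul starts Sat (31d) ✓; Aug starts Tue (31d); Sep starts Fri (30d); Oct starts Sun (31d) ✓; Nov starts Wed (30d); Dec starts Fri (31d).
Five-Monday months: January, May, July, October → 4.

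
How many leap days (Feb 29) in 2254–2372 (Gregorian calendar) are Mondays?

5

Leap years in 2254–2372: 29 of them.
Feb 29 weekday advances by 5 (mod 7) from one leap year to the next four years later (or differs when a century non-leap intervenes).
Leap-day weekdays: 2256:Fri 2260:Wed 2264:Mon✓ 2268:Sat 2272:Thu 2276:Tue 2280:Sun 2284:Fri 2288:Wed 2292:Mon✓ 2296:Sat 2304:Mon✓ 2308:Sat …(3 more)… 2324:Fri 2328:Wed 2332:Mon✓ 2336:Sat 2340:Thu 2344:Tue 2348:Sun 2352:Fri 2356:Wed 2360:Mon✓ 2364:Sat 2368:Thu 2372:Tue
Monday: 2264, 2292, 2304, 2332, 2360 → 5.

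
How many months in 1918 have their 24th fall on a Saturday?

1

Check the 24th of each month of 1918: Jan 24: Thu, Feb 24: Sun, Mar 24: Sun, Apr 24: Wed, May 24: Fri, Jun 24: Mon, Jul 24: Wed, Aug 24: Sat, Sep 24: Tue, Oct 24: Thu, Nov 24: Sun, Dec 24: Tue.
Saturday occurs in August — 1 month.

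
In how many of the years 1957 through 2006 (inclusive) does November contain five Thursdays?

14

November has 30 days; it has five Thursdays when Thursday falls among the first (month-length − 28) days — i.e. when November 1 is one of Thursday/Wednesday.
November 1 by year: 1957:Fri 1958:Sat 1959:Sun 1960:Tue 1961:Wed✓ 1962:Thu✓ 1963:Fri 1964:Sun 1965:Mon 1966:Tue 1967:Wed✓ 1968:Fri 1969:Sat 1970:Sun 1971:Mon …(20 more)… 1992:Sun 1993:Mon 1994:Tue 1995:Wed✓ 1996:Fri 1997:Sat 1998:Sun 1999:Mon 2000:Wed✓ 2001:Thu✓ 2002:Fri 2003:Sat 2004:Mon 2005:Tue 2006:Wed✓
Years with five Thursdays: 1961, 1962, 1967, 1972, 1973, 1978, 1979, 1984, 1989, 1990, 1995, 2000, 2001, 2006 → 14.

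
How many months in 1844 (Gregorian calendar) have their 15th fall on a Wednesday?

1

Check the 15th of each month of 1844: Jan 15: Mon, Feb 15: Thu, Mar 15: Fri, Apr 15: Mon, May 15: Wed, Jun 15: Sat, Jul 15: Mon, Aug 15: Thu, Sep 15: Sun, Oct 15: Tue, Nov 15: Fri, Dec 15: Sun.
Wednesday occurs in May — 1 month.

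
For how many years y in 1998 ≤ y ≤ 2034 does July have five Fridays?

16

July has 31 days; it has five Fridays when Friday falls among the first (month-length − 28) days — i.e. when July 1 is one of Friday/Thursday/Wednesday.
July 1 by year: 1998:Wed✓ 1999:Thu✓ 2000:Sat 2001:Sun 2002:Mon 2003:Tue 2004:Thu✓ 2005:Fri✓ 2006:Sat 2007:Sun 2008:Tue 2009:Wed✓ 2010:Thu✓ 2011:Fri✓ 2012:Sun …(7 more)… 2020:Wed✓ 2021:Thu✓ 2022:Fri✓ 2023:Sat 2024:Mon 2025:Tue 2026:Wed✓ 2027:Thu✓ 2028:Sat 2029:Sun 2030:Mon 2031:Tue 2032:Thu✓ 2033:Fri✓ 2034:Sat
Years with five Fridays: 1998, 1999, 2004, 2005, 2009, 2010, 2011, 2015, 2016, 2020, 2021, 2022, 2026, 2027, 2032, 2033 → 16.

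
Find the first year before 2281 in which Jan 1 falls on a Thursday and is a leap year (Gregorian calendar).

2280

Jan 1 advances by 2 weekdays after a leap year and by 1 after a common year.
2281: Jan 1 is Saturday.
2280: Thursday (leap)
2280 begins on a Thursday and is a leap year.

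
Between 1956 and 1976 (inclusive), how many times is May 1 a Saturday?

Track May 1's weekday year by year (advancing +1, or +2 across a Feb 29):
  1956: Tue  1957: Wed (+1)  1958: Thu (+1)  1959: Fri (+1)  1960: Sun (+2)
  1961: Mon (+1)  1962: Tue (+1)  1963: Wed (+1)  1964: Fri (+2)  1965: Sat (+1) ✓
  1966: Sun (+1)  1967: Mon (+1)  1968: Wed (+2)  1969: Thu (+1)  1970: Fri (+1)
  1971: Sat (+1) ✓  1972: Mon (+2)  1973: Tue (+1)  1974: Wed (+1)  1975: Thu (+1)
  1976: Sat (+2) ✓
Saturday years: 1965, 1971, 1976 — 3 in total.

3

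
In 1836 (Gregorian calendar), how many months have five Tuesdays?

4

A month of length L has five Tuesdays iff its first Tuesday is on day ≤ L−28 (so day 1–3 in a 31-day month, 1–2 in a 30-day month, day 1 in a leap February).
Checking each month of 1836: Jan starts Fri (31d); Feb starts Mon (29d); Mar starts Tue (31d) ✓; Apr starts Fri (30d); May starts Sun (31d) ✓; Jun starts Wed (30d); Jul starts Fri (31d); Aug starts Mon (31d) ✓; Sep starts Thu (30d); Oct starts Sat (31d); Nov starts Tue (30d) ✓; Dec starts Thu (31d).
Five-Tuesday months: March, May, August, November → 4.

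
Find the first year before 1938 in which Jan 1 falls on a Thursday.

Jan 1 advances by 2 weekdays after a leap year and by 1 after a common year.
1938: Jan 1 is Saturday.
1937: Friday
1936: Wednesday (leap)
1935: Tuesday
1934: Monday
1933: Sunday
1932: Friday (leap)
1931: Thursday
1931 begins on a Thursday

1931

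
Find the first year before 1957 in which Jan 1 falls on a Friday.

1954

Jan 1 advances by 2 weekdays after a leap year and by 1 after a common year.
1957: Jan 1 is Tuesday.
1956: Sunday (leap)
1955: Saturday
1954: Friday
1954 begins on a Friday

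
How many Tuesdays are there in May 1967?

5

May 1967 has 31 days and begins on Monday.
The first Tuesday is May 2.
Tuesdays fall on 2, 9, 16, 23, 30 — that's 5.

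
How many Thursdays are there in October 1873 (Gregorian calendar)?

October 1873 has 31 days and begins on Wednesday.
The first Thursday is October 2.
Thursdays fall on 2, 9, 16, 23, 30 — that's 5.

5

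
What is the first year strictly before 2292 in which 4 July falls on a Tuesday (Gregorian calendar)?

From one year to the next, a fixed date's weekday advances by 1, or by 2 when a Feb 29 lies between the two dates.
2292: July 4 is Monday.
2291: Saturday (−2)
2290: Friday (−1)
2289: Thursday (−1)
2288: Wednesday (−1)
2287: Monday (−2)
2286: Sunday (−1)
2285: Saturday (−1)
2284: Friday (−1)
2283: Wednesday (−2)
2282: Tuesday (−1)
4 July falls on a Tuesday in 2282.

2282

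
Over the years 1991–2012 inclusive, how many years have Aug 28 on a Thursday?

3

Track Aug 28's weekday year by year (advancing +1, or +2 across a Feb 29):
  1991: Wed  1992: Fri (+2)  1993: Sat (+1)  1994: Sun (+1)  1995: Mon (+1)
  1996: Wed (+2)  1997: Thu (+1) ✓  1998: Fri (+1)  1999: Sat (+1)  2000: Mon (+2)
  2001: Tue (+1)  2002: Wed (+1)  2003: Thu (+1) ✓  2004: Sat (+2)  2005: Sun (+1)
  2006: Mon (+1)  2007: Tue (+1)  2008: Thu (+2) ✓  2009: Fri (+1)  2010: Sat (+1)
  2011: Sun (+1)  2012: Tue (+2)
Thursday years: 1997, 2003, 2008 — 3 in total.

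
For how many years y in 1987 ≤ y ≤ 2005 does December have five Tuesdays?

December has 31 days; it has five Tuesdays when Tuesday falls among the first (month-length − 28) days — i.e. when December 1 is one of Tuesday/Monday/Sunday.
December 1 by year: 1987:Tue✓ 1988:Thu 1989:Fri 1990:Sat 1991:Sun✓ 1992:Tue✓ 1993:Wed 1994:Thu 1995:Fri 1996:Sun✓ 1997:Mon✓ 1998:Tue✓ 1999:Wed 2000:Fri 2001:Sat 2002:Sun✓ 2003:Mon✓ 2004:Wed 2005:Thu
Years with five Tuesdays: 1987, 1991, 1992, 1996, 1997, 1998, 2002, 2003 → 8.

8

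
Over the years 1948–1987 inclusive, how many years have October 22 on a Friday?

6

Track October 22's weekday year by year (advancing +1, or +2 across a Feb 29):
  1948: Fri ✓  1949: Sat (+1)  1950: Sun (+1)  1951: Mon (+1)  1952: Wed (+2)
  1953: Thu (+1)  1954: Fri (+1) ✓  1955: Sat (+1)  1956: Mon (+2)  1957: Tue (+1)
  1958: Wed (+1)  1959: Thu (+1)  1960: Sat (+2)  1961: Sun (+1)  … (12 more years) …
  1974: Tue (+1)  1975: Wed (+1)  1976: Fri (+2) ✓  1977: Sat (+1)  1978: Sun (+1)
  1979: Mon (+1)  1980: Wed (+2)  1981: Thu (+1)  1982: Fri (+1) ✓  1983: Sat (+1)
  1984: Mon (+2)  1985: Tue (+1)  1986: Wed (+1)  1987: Thu (+1)
Friday years: 1948, 1954, 1965, 1971, 1976, 1982 — 6 in total.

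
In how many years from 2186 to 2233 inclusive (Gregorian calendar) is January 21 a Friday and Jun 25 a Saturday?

5

Check each year's weekday for January 21 and Jun 25:
  2186: Sat/Sun  2187: Sun/Mon  2188: Mon/Wed  2189: Wed/Thu  2190: Thu/Fri  2191: Fri/Sat ✓  2192: Sat/Mon  2193: Mon/Tue  2194: Tue/Wed  2195: Wed/Thu  2196: Thu/Sat  2197: Sat/Sun  2198: Sun/Mon  2199: Mon/Tue  …(20 more)…  2220: Fri/Sun  2221: Sun/Mon  2222: Mon/Tue  2223: Tue/Wed  2224: Wed/Fri  2225: Fri/Sat ✓  2226: Sat/Sun  2227: Sun/Mon  2228: Mon/Wed  2229: Wed/Thu  2230: Thu/Fri  2231: Fri/Sat ✓  2232: Sat/Mon  2233: Mon/Tue
Both conditions hold in: 2191, 2203, 2214, 2225, 2231 — 5.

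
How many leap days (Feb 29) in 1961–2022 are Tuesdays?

2

Leap years in 1961–2022: 15 of them.
Feb 29 weekday advances by 5 (mod 7) from one leap year to the next four years later (or differs when a century non-leap intervenes).
Leap-day weekdays: 1964:Sat 1968:Thu 1972:Tue✓ 1976:Sun 1980:Fri 1984:Wed 1988:Mon 1992:Sat 1996:Thu 2000:Tue✓ 2004:Sun 2008:Fri 2012:Wed 2016:Mon 2020:Sat
Tuesday: 1972, 2000 → 2.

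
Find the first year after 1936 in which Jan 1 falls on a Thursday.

Jan 1 advances by 2 weekdays after a leap year and by 1 after a common year.
1936: Jan 1 is Wednesday (leap).
1937: Friday
1938: Saturday
1939: Sunday
1940: Monday (leap)
1941: Wednesday
1942: Thursday
1942 begins on a Thursday

1942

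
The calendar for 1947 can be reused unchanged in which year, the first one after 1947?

1958

Two years share a calendar iff Jan 1 falls on the same weekday and both are leap or both are common. 1947: Jan 1 is Wednesday, common year.
1948: Jan 1 Thursday, leap
1949: Jan 1 Saturday, common
1950: Jan 1 Sunday, common
1951: Jan 1 Monday, common
1952: Jan 1 Tuesday, leap
1953: Jan 1 Thursday, common
1954: Jan 1 Friday, common
1955: Jan 1 Saturday, common
1956: Jan 1 Sunday, leap
1957: Jan 1 Tuesday, common
1958: Jan 1 Wednesday, common
1958 matches on both conditions.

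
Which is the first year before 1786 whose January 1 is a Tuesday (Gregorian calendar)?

Jan 1 advances by 2 weekdays after a leap year and by 1 after a common year.
1786: Jan 1 is Sunday.
1785: Saturday
1784: Thursday (leap)
1783: Wednesday
1782: Tuesday
1782 begins on a Tuesday

1782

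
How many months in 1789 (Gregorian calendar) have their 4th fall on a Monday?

Check the 4th of each month of 1789: Jan 4: Sun, Feb 4: Wed, Mar 4: Wed, Apr 4: Sat, May 4: Mon, Jun 4: Thu, Jul 4: Sat, Aug 4: Tue, Sep 4: Fri, Oct 4: Sun, Nov 4: Wed, Dec 4: Fri.
Monday occurs in May — 1 month.

1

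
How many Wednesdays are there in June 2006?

June 2006 has 30 days and begins on Thursday.
The first Wednesday is June 7.
Wednesdays fall on 7, 14, 21, 28 — that's 4.

4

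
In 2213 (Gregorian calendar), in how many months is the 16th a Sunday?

1

Check the 16th of each month of 2213: Jan 16: Sat, Feb 16: Tue, Mar 16: Tue, Apr 16: Fri, May 16: Sun, Jun 16: Wed, Jul 16: Fri, Aug 16: Mon, Sep 16: Thu, Oct 16: Sat, Nov 16: Tue, Dec 16: Thu.
Sunday occurs in May — 1 month.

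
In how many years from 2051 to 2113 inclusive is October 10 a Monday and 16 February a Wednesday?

Check each year's weekday for October 10 and 16 February:
  2051: Tue/Thu  2052: Thu/Fri  2053: Fri/Sun  2054: Sat/Mon  2055: Sun/Tue  2056: Tue/Wed  2057: Wed/Fri  2058: Thu/Sat  2059: Fri/Sun  2060: Sun/Mon  2061: Mon/Wed ✓  2062: Tue/Thu  2063: Wed/Fri  2064: Fri/Sat  …(35 more)…  2100: Sun/Tue  2101: Mon/Wed ✓  2102: Tue/Thu  2103: Wed/Fri  2104: Fri/Sat  2105: Sat/Mon  2106: Sun/Tue  2107: Mon/Wed ✓  2108: Wed/Thu  2109: Thu/Sat  2110: Fri/Sun  2111: Sat/Mon  2112: Mon/Tue  2113: Tue/Thu
Both conditions hold in: 2061, 2067, 2078, 2089, 2095, 2101, 2107 — 7.

7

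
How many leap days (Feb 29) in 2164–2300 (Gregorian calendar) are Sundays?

Leap years in 2164–2300: 33 of them.
Feb 29 weekday advances by 5 (mod 7) from one leap year to the next four years later (or differs when a century non-leap intervenes).
Leap-day weekdays: 2164:Wed 2168:Mon 2172:Sat 2176:Thu 2180:Tue 2184:Sun✓ 2188:Fri 2192:Wed 2196:Mon 2204:Wed 2208:Mon 2212:Sat 2216:Thu …(7 more)… 2248:Tue 2252:Sun✓ 2256:Fri 2260:Wed 2264:Mon 2268:Sat 2272:Thu 2276:Tue 2280:Sun✓ 2284:Fri 2288:Wed 2292:Mon 2296:Sat
Sunday: 2184, 2224, 2252, 2280 → 4.

4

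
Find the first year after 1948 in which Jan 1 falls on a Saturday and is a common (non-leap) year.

1949

Jan 1 advances by 2 weekdays after a leap year and by 1 after a common year.
1948: Jan 1 is Thursday (leap).
1949: Saturday
1949 begins on a Saturday and is a common year.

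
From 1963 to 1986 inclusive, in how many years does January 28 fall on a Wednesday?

Track January 28's weekday year by year (advancing +1, or +2 across a Feb 29):
  1963: Mon  1964: Tue (+1)  1965: Thu (+2)  1966: Fri (+1)  1967: Sat (+1)
  1968: Sun (+1)  1969: Tue (+2)  1970: Wed (+1) ✓  1971: Thu (+1)  1972: Fri (+1)
  1973: Sun (+2)  1974: Mon (+1)  1975: Tue (+1)  1976: Wed (+1) ✓  1977: Fri (+2)
  1978: Sat (+1)  1979: Sun (+1)  1980: Mon (+1)  1981: Wed (+2) ✓  1982: Thu (+1)
  1983: Fri (+1)  1984: Sat (+1)  1985: Mon (+2)  1986: Tue (+1)
Wednesday years: 1970, 1976, 1981 — 3 in total.

3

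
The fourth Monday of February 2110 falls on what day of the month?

February 1, 2110 is a Saturday, so the first Monday is the 3rd.
The fourth Monday is 3 + 21 = 24.

24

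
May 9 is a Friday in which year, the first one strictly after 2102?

From one year to the next, a fixed date's weekday advances by 1, or by 2 when a Feb 29 lies between the two dates.
2102: May 9 is Tuesday.
2103: Wednesday (+1)
2104: Friday (+2)
May 9 falls on a Friday in 2104.

2104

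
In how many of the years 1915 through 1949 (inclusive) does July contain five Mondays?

15

July has 31 days; it has five Mondays when Monday falls among the first (month-length − 28) days — i.e. when July 1 is one of Monday/Sunday/Saturday.
July 1 by year: 1915:Thu 1916:Sat✓ 1917:Sun✓ 1918:Mon✓ 1919:Tue 1920:Thu 1921:Fri 1922:Sat✓ 1923:Sun✓ 1924:Tue 1925:Wed 1926:Thu 1927:Fri 1928:Sun✓ 1929:Mon✓ …(5 more)… 1935:Mon✓ 1936:Wed 1937:Thu 1938:Fri 1939:Sat✓ 1940:Mon✓ 1941:Tue 1942:Wed 1943:Thu 1944:Sat✓ 1945:Sun✓ 1946:Mon✓ 1947:Tue 1948:Thu 1949:Fri
Years with five Mondays: 1916, 1917, 1918, 1922, 1923, 1928, 1929, 1933, 1934, 1935, 1939, 1940, 1944, 1945, 1946 → 15.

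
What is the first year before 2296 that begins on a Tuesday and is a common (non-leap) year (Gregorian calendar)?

2295

Jan 1 advances by 2 weekdays after a leap year and by 1 after a common year.
2296: Jan 1 is Wednesday (leap).
2295: Tuesday
2295 begins on a Tuesday and is a common year.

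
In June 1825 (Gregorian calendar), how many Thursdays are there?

5

June 1825 has 30 days and begins on Wednesday.
The first Thursday is June 2.
Thursdays fall on 2, 9, 16, 23, 30 — that's 5.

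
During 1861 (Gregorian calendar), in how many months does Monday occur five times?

4

A month of length L has five Mondays iff its first Monday is on day ≤ L−28 (so day 1–3 in a 31-day month, 1–2 in a 30-day month, day 1 in a leap February).
Checking each month of 1861: Jan starts Tue (31d); Feb starts Fri (28d); Mar starts Fri (31d); Apr starts Mon (30d) ✓; May starts Wed (31d); Jun starts Sat (30d); Jul starts Mon (31d) ✓; Aug starts Thu (31d); Sep starts Sun (30d) ✓; Oct starts Tue (31d); Nov starts Fri (30d); Dec starts Sun (31d) ✓.
Five-Monday months: April, July, September, December → 4.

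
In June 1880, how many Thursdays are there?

June 1880 has 30 days and begins on Tuesday.
The first Thursday is June 3.
Thursdays fall on 3, 10, 17, 24 — that's 4.

4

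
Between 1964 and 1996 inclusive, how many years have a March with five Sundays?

March has 31 days; it has five Sundays when Sunday falls among the first (month-length − 28) days — i.e. when March 1 is one of Sunday/Saturday/Friday.
March 1 by year: 1964:Sun✓ 1965:Mon 1966:Tue 1967:Wed 1968:Fri✓ 1969:Sat✓ 1970:Sun✓ 1971:Mon 1972:Wed 1973:Thu 1974:Fri✓ 1975:Sat✓ 1976:Mon 1977:Tue 1978:Wed …(3 more)… 1982:Mon 1983:Tue 1984:Thu 1985:Fri✓ 1986:Sat✓ 1987:Sun✓ 1988:Tue 1989:Wed 1990:Thu 1991:Fri✓ 1992:Sun✓ 1993:Mon 1994:Tue 1995:Wed 1996:Fri✓
Years with five Sundays: 1964, 1968, 1969, 1970, 1974, 1975, 1980, 1981, 1985, 1986, 1987, 1991, 1992, 1996 → 14.

14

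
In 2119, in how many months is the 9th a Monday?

2

Check the 9th of each month of 2119: Jan 9: Mon, Feb 9: Thu, Mar 9: Thu, Apr 9: Sun, May 9: Tue, Jun 9: Fri, Jul 9: Sun, Aug 9: Wed, Sep 9: Sat, Oct 9: Mon, Nov 9: Thu, Dec 9: Sat.
Monday occurs in January, October — 2 months.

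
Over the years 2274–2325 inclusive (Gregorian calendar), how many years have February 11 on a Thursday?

7

Track February 11's weekday year by year (advancing +1, or +2 across a Feb 29):
  2274: Wed  2275: Thu (+1) ✓  2276: Fri (+1)  2277: Sun (+2)  2278: Mon (+1)
  2279: Tue (+1)  2280: Wed (+1)  2281: Fri (+2)  2282: Sat (+1)  2283: Sun (+1)
  2284: Mon (+1)  2285: Wed (+2)  2286: Thu (+1) ✓  2287: Fri (+1)  … (24 more years) …
  2312: Sun (+1)  2313: Tue (+2)  2314: Wed (+1)  2315: Thu (+1) ✓  2316: Fri (+1)
  2317: Sun (+2)  2318: Mon (+1)  2319: Tue (+1)  2320: Wed (+1)  2321: Fri (+2)
  2322: Sat (+1)  2323: Sun (+1)  2324: Mon (+1)  2325: Wed (+2)
Thursday years: 2275, 2286, 2292, 2297, 2304, 2309, 2315 — 7 in total.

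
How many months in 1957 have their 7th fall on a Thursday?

Check the 7th of each month of 1957: Jan 7: Mon, Feb 7: Thu, Mar 7: Thu, Apr 7: Sun, May 7: Tue, Jun 7: Fri, Jul 7: Sun, Aug 7: Wed, Sep 7: Sat, Oct 7: Mon, Nov 7: Thu, Dec 7: Sat.
Thursday occurs in February, March, November — 3 months.

3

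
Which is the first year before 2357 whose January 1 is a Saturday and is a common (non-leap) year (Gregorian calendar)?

2355

Jan 1 advances by 2 weekdays after a leap year and by 1 after a common year.
2357: Jan 1 is Tuesday.
2356: Sunday (leap)
2355: Saturday
2355 begins on a Saturday and is a common year.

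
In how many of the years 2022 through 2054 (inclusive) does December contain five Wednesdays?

14

December has 31 days; it has five Wednesdays when Wednesday falls among the first (month-length − 28) days — i.e. when December 1 is one of Wednesday/Tuesday/Monday.
December 1 by year: 2022:Thu 2023:Fri 2024:Sun 2025:Mon✓ 2026:Tue✓ 2027:Wed✓ 2028:Fri 2029:Sat 2030:Sun 2031:Mon✓ 2032:Wed✓ 2033:Thu 2034:Fri 2035:Sat 2036:Mon✓ …(3 more)… 2040:Sat 2041:Sun 2042:Mon✓ 2043:Tue✓ 2044:Thu 2045:Fri 2046:Sat 2047:Sun 2048:Tue✓ 2049:Wed✓ 2050:Thu 2051:Fri 2052:Sun 2053:Mon✓ 2054:Tue✓
Years with five Wednesdays: 2025, 2026, 2027, 2031, 2032, 2036, 2037, 2038, 2042, 2043, 2048, 2049, 2053, 2054 → 14.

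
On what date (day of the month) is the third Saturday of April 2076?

April 1, 2076 is a Wednesday, so the first Saturday is the 4th.
The third Saturday is 4 + 14 = 18.

18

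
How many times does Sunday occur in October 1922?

October 1922 has 31 days and begins on Sunday.
The first Sunday is October 1.
Sundays fall on 1, 8, 15, 22, 29 — that's 5.

5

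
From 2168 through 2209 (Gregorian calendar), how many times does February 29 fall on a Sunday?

Leap years in 2168–2209: 10 of them.
Feb 29 weekday advances by 5 (mod 7) from one leap year to the next four years later (or differs when a century non-leap intervenes).
Leap-day weekdays: 2168:Mon 2172:Sat 2176:Thu 2180:Tue 2184:Sun✓ 2188:Fri 2192:Wed 2196:Mon 2204:Wed 2208:Mon
Sunday: 2184 → 1.

1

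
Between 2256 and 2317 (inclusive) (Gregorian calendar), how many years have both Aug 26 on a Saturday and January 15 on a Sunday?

7

Check each year's weekday for Aug 26 and January 15:
  2256: Tue/Tue  2257: Wed/Thu  2258: Thu/Fri  2259: Fri/Sat  2260: Sun/Sun  2261: Mon/Tue  2262: Tue/Wed  2263: Wed/Thu  2264: Fri/Fri  2265: Sat/Sun ✓  2266: Sun/Mon  2267: Mon/Tue  2268: Wed/Wed  2269: Thu/Fri  …(34 more)…  2304: Fri/Fri  2305: Sat/Sun ✓  2306: Sun/Mon  2307: Mon/Tue  2308: Wed/Wed  2309: Thu/Fri  2310: Fri/Sat  2311: Sat/Sun ✓  2312: Mon/Mon  2313: Tue/Wed  2314: Wed/Thu  2315: Thu/Fri  2316: Sat/Sat  2317: Sun/Mon
Both conditions hold in: 2265, 2271, 2282, 2293, 2299, 2305, 2311 — 7.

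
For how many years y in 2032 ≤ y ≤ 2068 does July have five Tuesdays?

July has 31 days; it has five Tuesdays when Tuesday falls among the first (month-length − 28) days — i.e. when July 1 is one of Tuesday/Monday/Sunday.
July 1 by year: 2032:Thu 2033:Fri 2034:Sat 2035:Sun✓ 2036:Tue✓ 2037:Wed 2038:Thu 2039:Fri 2040:Sun✓ 2041:Mon✓ 2042:Tue✓ 2043:Wed 2044:Fri 2045:Sat 2046:Sun✓ …(7 more)… 2054:Wed 2055:Thu 2056:Sat 2057:Sun✓ 2058:Mon✓ 2059:Tue✓ 2060:Thu 2061:Fri 2062:Sat 2063:Sun✓ 2064:Tue✓ 2065:Wed 2066:Thu 2067:Fri 2068:Sun✓
Years with five Tuesdays: 2035, 2036, 2040, 2041, 2042, 2046, 2047, 2052, 2053, 2057, 2058, 2059, 2063, 2064, 2068 → 15.

15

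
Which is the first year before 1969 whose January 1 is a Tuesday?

Jan 1 advances by 2 weekdays after a leap year and by 1 after a common year.
1969: Jan 1 is Wednesday.
1968: Monday (leap)
1967: Sunday
1966: Saturday
1965: Friday
1964: Wednesday (leap)
1963: Tuesday
1963 begins on a Tuesday

1963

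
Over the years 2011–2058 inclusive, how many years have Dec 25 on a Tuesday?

Track Dec 25's weekday year by year (advancing +1, or +2 across a Feb 29):
  2011: Sun  2012: Tue (+2) ✓  2013: Wed (+1)  2014: Thu (+1)  2015: Fri (+1)
  2016: Sun (+2)  2017: Mon (+1)  2018: Tue (+1) ✓  2019: Wed (+1)  2020: Fri (+2)
  2021: Sat (+1)  2022: Sun (+1)  2023: Mon (+1)  2024: Wed (+2)  … (20 more years) …
  2045: Mon (+1)  2046: Tue (+1) ✓  2047: Wed (+1)  2048: Fri (+2)  2049: Sat (+1)
  2050: Sun (+1)  2051: Mon (+1)  2052: Wed (+2)  2053: Thu (+1)  2054: Fri (+1)
  2055: Sat (+1)  2056: Mon (+2)  2057: Tue (+1) ✓  2058: Wed (+1)
Tuesday years: 2012, 2018, 2029, 2035, 2040, 2046, 2057 — 7 in total.

7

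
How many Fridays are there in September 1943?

September 1943 has 30 days and begins on Wednesday.
The first Friday is September 3.
Fridays fall on 3, 10, 17, 24 — that's 4.

4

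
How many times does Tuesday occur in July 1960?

July 1960 has 31 days and begins on Friday.
The first Tuesday is July 5.
Tuesdays fall on 5, 12, 19, 26 — that's 4.

4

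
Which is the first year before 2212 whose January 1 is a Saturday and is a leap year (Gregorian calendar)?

2180

Jan 1 advances by 2 weekdays after a leap year and by 1 after a common year.
2212: Jan 1 is Wednesday (leap).
2211: Tuesday
2210: Monday
2209: Sunday
2208: Friday (leap)
2207: Thursday
2206: Wednesday
2205: Tuesday
2204: Sunday (leap)
2203: Saturday
2202: Friday
2201: Thursday
2200: Wednesday
2199: Tuesday
2198: Monday
2197: Sunday
2196: Friday (leap)
2195: Thursday
2194: Wednesday
2193: Tuesday
2192: Sunday (leap)
2191: Saturday
2190: Friday
2189: Thursday
2188: Tuesday (leap)
2187: Monday
2186: Sunday
2185: Saturday
2184: Thursday (leap)
2183: Wednesday
2182: Tuesday
2181: Monday
2180: Saturday (leap)
2180 begins on a Saturday and is a leap year.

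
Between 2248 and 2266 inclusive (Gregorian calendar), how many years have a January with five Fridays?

7

January has 31 days; it has five Fridays when Friday falls among the first (month-length − 28) days — i.e. when January 1 is one of Friday/Thursday/Wednesday.
January 1 by year: 2248:Sat 2249:Mon 2250:Tue 2251:Wed✓ 2252:Thu✓ 2253:Sat 2254:Sun 2255:Mon 2256:Tue 2257:Thu✓ 2258:Fri✓ 2259:Sat 2260:Sun 2261:Tue 2262:Wed✓ 2263:Thu✓ 2264:Fri✓ 2265:Sun 2266:Mon
Years with five Fridays: 2251, 2252, 2257, 2258, 2262, 2263, 2264 → 7.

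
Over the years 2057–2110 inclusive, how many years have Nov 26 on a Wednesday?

9

Track Nov 26's weekday year by year (advancing +1, or +2 across a Feb 29):
  2057: Mon  2058: Tue (+1)  2059: Wed (+1) ✓  2060: Fri (+2)  2061: Sat (+1)
  2062: Sun (+1)  2063: Mon (+1)  2064: Wed (+2) ✓  2065: Thu (+1)  2066: Fri (+1)
  2067: Sat (+1)  2068: Mon (+2)  2069: Tue (+1)  2070: Wed (+1) ✓  … (26 more years) …
  2097: Tue (+1)  2098: Wed (+1) ✓  2099: Thu (+1)  2100: Fri (+1)  2101: Sat (+1)
  2102: Sun (+1)  2103: Mon (+1)  2104: Wed (+2) ✓  2105: Thu (+1)  2106: Fri (+1)
  2107: Sat (+1)  2108: Mon (+2)  2109: Tue (+1)  2110: Wed (+1) ✓
Wednesday years: 2059, 2064, 2070, 2081, 2087, 2092, 2098, 2104, 2110 — 9 in total.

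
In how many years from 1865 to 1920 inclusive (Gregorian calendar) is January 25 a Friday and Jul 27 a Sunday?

Check each year's weekday for January 25 and Jul 27:
  1865: Wed/Thu  1866: Thu/Fri  1867: Fri/Sat  1868: Sat/Mon  1869: Mon/Tue  1870: Tue/Wed  1871: Wed/Thu  1872: Thu/Sat  1873: Sat/Sun  1874: Sun/Mon  1875: Mon/Tue  1876: Tue/Thu  1877: Thu/Fri  1878: Fri/Sat  …(28 more)…  1907: Fri/Sat  1908: Sat/Mon  1909: Mon/Tue  1910: Tue/Wed  1911: Wed/Thu  1912: Thu/Sat  1913: Sat/Sun  1914: Sun/Mon  1915: Mon/Tue  1916: Tue/Thu  1917: Thu/Fri  1918: Fri/Sat  1919: Sat/Sun  1920: Sun/Tue
Both conditions hold in: 1884 — 1.

1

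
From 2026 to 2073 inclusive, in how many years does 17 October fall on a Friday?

7

Track 17 October's weekday year by year (advancing +1, or +2 across a Feb 29):
  2026: Sat  2027: Sun (+1)  2028: Tue (+2)  2029: Wed (+1)  2030: Thu (+1)
  2031: Fri (+1) ✓  2032: Sun (+2)  2033: Mon (+1)  2034: Tue (+1)  2035: Wed (+1)
  2036: Fri (+2) ✓  2037: Sat (+1)  2038: Sun (+1)  2039: Mon (+1)  … (20 more years) …
  2060: Sun (+2)  2061: Mon (+1)  2062: Tue (+1)  2063: Wed (+1)  2064: Fri (+2) ✓
  2065: Sat (+1)  2066: Sun (+1)  2067: Mon (+1)  2068: Wed (+2)  2069: Thu (+1)
  2070: Fri (+1) ✓  2071: Sat (+1)  2072: Mon (+2)  2073: Tue (+1)
Friday years: 2031, 2036, 2042, 2053, 2059, 2064, 2070 — 7 in total.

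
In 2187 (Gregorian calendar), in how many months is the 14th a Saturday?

2

Check the 14th of each month of 2187: Jan 14: Sun, Feb 14: Wed, Mar 14: Wed, Apr 14: Sat, May 14: Mon, Jun 14: Thu, Jul 14: Sat, Aug 14: Tue, Sep 14: Fri, Oct 14: Sun, Nov 14: Wed, Dec 14: Fri.
Saturday occurs in April, July — 2 months.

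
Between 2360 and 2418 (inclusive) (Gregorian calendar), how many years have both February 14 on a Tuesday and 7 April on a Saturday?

Check each year's weekday for February 14 and 7 April:
  2360: Sun/Thu  2361: Tue/Fri  2362: Wed/Sat  2363: Thu/Sun  2364: Fri/Tue  2365: Sun/Wed  2366: Mon/Thu  2367: Tue/Fri  2368: Wed/Sun  2369: Fri/Mon  2370: Sat/Tue  2371: Sun/Wed  2372: Mon/Fri  2373: Wed/Sat  …(31 more)…  2405: Mon/Thu  2406: Tue/Fri  2407: Wed/Sat  2408: Thu/Mon  2409: Sat/Tue  2410: Sun/Wed  2411: Mon/Thu  2412: Tue/Sat ✓  2413: Thu/Sun  2414: Fri/Mon  2415: Sat/Tue  2416: Sun/Thu  2417: Tue/Fri  2418: Wed/Sat
Both conditions hold in: 2384, 2412 — 2.

2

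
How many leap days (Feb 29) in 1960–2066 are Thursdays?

Leap years in 1960–2066: 27 of them.
Feb 29 weekday advances by 5 (mod 7) from one leap year to the next four years later (or differs when a century non-leap intervenes).
Leap-day weekdays: 1960:Mon 1964:Sat 1968:Thu✓ 1972:Tue 1976:Sun 1980:Fri 1984:Wed 1988:Mon 1992:Sat 1996:Thu✓ 2000:Tue 2004:Sun 2008:Fri 2012:Wed 2016:Mon 2020:Sat 2024:Thu✓ 2028:Tue 2032:Sun 2036:Fri 2040:Wed 2044:Mon 2048:Sat 2052:Thu✓ 2056:Tue 2060:Sun 2064:Fri
Thursday: 1968, 1996, 2024, 2052 → 4.

4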